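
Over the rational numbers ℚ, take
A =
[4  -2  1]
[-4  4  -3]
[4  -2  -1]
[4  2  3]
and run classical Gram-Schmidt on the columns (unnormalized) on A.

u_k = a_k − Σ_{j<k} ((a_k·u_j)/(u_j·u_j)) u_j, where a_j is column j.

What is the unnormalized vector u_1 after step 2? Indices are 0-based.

Step 1: u_0 = a_0 = (4, -4, 4, 4).
Step 2: u_1 = a_1 − (-3/8)·u_0 = (-1/2, 5/2, -1/2, 7/2).

u_1 = (-1/2, 5/2, -1/2, 7/2)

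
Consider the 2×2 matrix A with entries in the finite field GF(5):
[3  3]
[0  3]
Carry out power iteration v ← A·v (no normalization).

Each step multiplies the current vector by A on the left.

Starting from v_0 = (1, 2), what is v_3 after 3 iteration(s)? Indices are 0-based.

v_0 = (1, 2).
v_1 = A·v_0 = (4, 1).
v_2 = A·v_1 = (0, 3).
v_3 = A·v_2 = (4, 4).

v_3 = (4, 4)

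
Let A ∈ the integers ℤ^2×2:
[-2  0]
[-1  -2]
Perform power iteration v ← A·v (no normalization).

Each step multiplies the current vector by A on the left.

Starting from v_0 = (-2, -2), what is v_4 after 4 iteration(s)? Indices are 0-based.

v_0 = (-2, -2).
v_1 = A·v_0 = (4, 6).
v_2 = A·v_1 = (-8, -16).
v_3 = A·v_2 = (16, 40).
v_4 = A·v_3 = (-32, -96).

v_4 = (-32, -96)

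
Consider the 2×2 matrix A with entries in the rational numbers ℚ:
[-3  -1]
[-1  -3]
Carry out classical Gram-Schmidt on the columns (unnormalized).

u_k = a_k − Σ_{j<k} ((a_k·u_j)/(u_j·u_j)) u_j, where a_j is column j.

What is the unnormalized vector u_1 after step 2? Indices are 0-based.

u_1 = (4/5, -12/5)

Step 1: u_0 = a_0 = (-3, -1).
Step 2: u_1 = a_1 − (3/5)·u_0 = (4/5, -12/5).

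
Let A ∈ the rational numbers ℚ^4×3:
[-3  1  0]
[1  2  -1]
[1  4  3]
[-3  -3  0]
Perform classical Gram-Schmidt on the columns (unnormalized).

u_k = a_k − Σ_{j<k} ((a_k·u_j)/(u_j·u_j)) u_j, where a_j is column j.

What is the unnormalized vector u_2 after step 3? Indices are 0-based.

Step 1: u_0 = a_0 = (-3, 1, 1, -3).
Step 2: u_1 = a_1 − (3/5)·u_0 = (14/5, 7/5, 17/5, -6/5).
Step 3: u_2 = a_2 − (1/10)·u_0 − (22/57)·u_1 = (-89/114, -187/114, 181/114, 29/38).

u_2 = (-89/114, -187/114, 181/114, 29/38)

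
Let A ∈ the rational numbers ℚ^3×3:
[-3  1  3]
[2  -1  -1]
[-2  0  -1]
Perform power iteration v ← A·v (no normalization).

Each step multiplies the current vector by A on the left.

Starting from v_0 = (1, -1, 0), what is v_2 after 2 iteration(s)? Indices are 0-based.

v_2 = (9, -9, 10)

v_0 = (1, -1, 0).
v_1 = A·v_0 = (-4, 3, -2).
v_2 = A·v_1 = (9, -9, 10).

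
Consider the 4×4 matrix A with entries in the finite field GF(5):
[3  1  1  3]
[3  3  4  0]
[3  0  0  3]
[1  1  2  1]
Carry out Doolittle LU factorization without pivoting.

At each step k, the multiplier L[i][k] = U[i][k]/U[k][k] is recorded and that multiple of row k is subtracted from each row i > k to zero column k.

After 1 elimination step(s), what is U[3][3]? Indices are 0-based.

k=0: U[0][0]=3
  eliminate (1,0): mult=1, new row 1: (0, 2, 3, 2); set L[1][0]=1
  eliminate (2,0): mult=1, new row 2: (0, 4, 4, 0); set L[2][0]=1
  eliminate (3,0): mult=2, new row 3: (0, 4, 0, 0); set L[3][0]=2

U[3][3] = 0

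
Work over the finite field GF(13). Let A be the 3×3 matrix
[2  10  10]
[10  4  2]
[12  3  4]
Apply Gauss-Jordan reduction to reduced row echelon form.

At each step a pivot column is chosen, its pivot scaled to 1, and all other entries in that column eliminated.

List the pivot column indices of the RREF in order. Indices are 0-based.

pivot columns: 0, 1, 2

pivot(0,0)=2: scale R0 → (1, 5, 5)
  clear (1,0): R1 −= (10)R0 → (0, 6, 4)
  clear (2,0): R2 −= (12)R0 → (0, 8, 9)
pivot(1,1)=6: scale R1 → (0, 1, 5)
  clear (0,1): R0 −= (5)R1 → (1, 0, 6)
  clear (2,1): R2 −= (8)R1 → (0, 0, 8)
pivot(2,2)=8: scale R2 → (0, 0, 1)
  clear (0,2): R0 −= (6)R2 → (1, 0, 0)
  clear (1,2): R1 −= (5)R2 → (0, 1, 0)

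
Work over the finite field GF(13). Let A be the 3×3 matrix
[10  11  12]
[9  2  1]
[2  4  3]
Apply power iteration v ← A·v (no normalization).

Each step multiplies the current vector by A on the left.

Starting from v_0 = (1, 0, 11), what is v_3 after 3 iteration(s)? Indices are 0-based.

v_0 = (1, 0, 11).
v_1 = A·v_0 = (12, 7, 9).
v_2 = A·v_1 = (6, 1, 1).
v_3 = A·v_2 = (5, 5, 6).

v_3 = (5, 5, 6)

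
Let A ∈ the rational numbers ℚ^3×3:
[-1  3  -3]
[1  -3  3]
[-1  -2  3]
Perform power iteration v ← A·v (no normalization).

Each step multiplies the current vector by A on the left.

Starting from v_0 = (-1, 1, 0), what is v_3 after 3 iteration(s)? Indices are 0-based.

v_3 = (49, -49, -10)

v_0 = (-1, 1, 0).
v_1 = A·v_0 = (4, -4, -1).
v_2 = A·v_1 = (-13, 13, 1).
v_3 = A·v_2 = (49, -49, -10).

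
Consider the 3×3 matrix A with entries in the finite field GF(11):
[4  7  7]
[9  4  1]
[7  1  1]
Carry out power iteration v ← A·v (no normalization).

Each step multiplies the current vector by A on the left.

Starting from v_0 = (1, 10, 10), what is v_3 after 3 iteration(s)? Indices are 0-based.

v_0 = (1, 10, 10).
v_1 = A·v_0 = (1, 4, 5).
v_2 = A·v_1 = (1, 8, 5).
v_3 = A·v_2 = (7, 2, 9).

v_3 = (7, 2, 9)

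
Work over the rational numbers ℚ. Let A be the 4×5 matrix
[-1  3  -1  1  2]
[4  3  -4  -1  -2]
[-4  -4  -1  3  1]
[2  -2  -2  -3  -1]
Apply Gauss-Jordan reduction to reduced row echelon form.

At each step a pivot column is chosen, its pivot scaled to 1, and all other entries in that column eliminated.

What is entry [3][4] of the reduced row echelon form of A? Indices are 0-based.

M[3][4] = -133/211

pivot(0,0)=-1: scale R0 → (1, -3, 1, -1, -2)
  clear (1,0): R1 −= (4)R0 → (0, 15, -8, 3, 6)
  clear (2,0): R2 −= (-4)R0 → (0, -16, 3, -1, -7)
  clear (3,0): R3 −= (2)R0 → (0, 4, -4, -1, 3)
pivot(1,1)=15: scale R1 → (0, 1, -8/15, 1/5, 2/5)
  clear (0,1): R0 −= (-3)R1 → (1, 0, -3/5, -2/5, -4/5)
  clear (2,1): R2 −= (-16)R1 → (0, 0, -83/15, 11/5, -3/5)
  clear (3,1): R3 −= (4)R1 → (0, 0, -28/15, -9/5, 7/5)
pivot(2,2)=-83/15: scale R2 → (0, 0, 1, -33/83, 9/83)
  clear (0,2): R0 −= (-3/5)R2 → (1, 0, 0, -53/83, -61/83)
  clear (1,2): R1 −= (-8/15)R2 → (0, 1, 0, -1/83, 38/83)
  clear (3,2): R3 −= (-28/15)R2 → (0, 0, 0, -211/83, 133/83)
pivot(3,3)=-211/83: scale R3 → (0, 0, 0, 1, -133/211)
  clear (0,3): R0 −= (-53/83)R3 → (1, 0, 0, 0, -240/211)
  clear (1,3): R1 −= (-1/83)R3 → (0, 1, 0, 0, 95/211)
  clear (2,3): R2 −= (-33/83)R3 → (0, 0, 1, 0, -30/211)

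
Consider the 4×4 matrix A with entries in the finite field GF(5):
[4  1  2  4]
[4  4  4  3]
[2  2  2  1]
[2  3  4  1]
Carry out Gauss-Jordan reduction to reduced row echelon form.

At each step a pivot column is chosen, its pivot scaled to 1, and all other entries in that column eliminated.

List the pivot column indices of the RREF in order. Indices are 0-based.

[1] R0 /= 4  ⇒  (1, 4, 3, 1)
     R1 -= 4·R0  ⇒  (0, 3, 2, 4)
     R2 -= 2·R0  ⇒  (0, 4, 1, 4)
     R3 -= 2·R0  ⇒  (0, 0, 3, 4)
[2] R1 /= 3  ⇒  (0, 1, 4, 3)
     R0 -= 4·R1  ⇒  (1, 0, 2, 4)
     R2 -= 4·R1  ⇒  (0, 0, 0, 2)
[3] R2 <-> R3
[3] R2 /= 3  ⇒  (0, 0, 1, 3)
     R0 -= 2·R2  ⇒  (1, 0, 0, 3)
     R1 -= 4·R2  ⇒  (0, 1, 0, 1)
[4] R3 /= 2  ⇒  (0, 0, 0, 1)
     R0 -= 3·R3  ⇒  (1, 0, 0, 0)
     R1 -= 1·R3  ⇒  (0, 1, 0, 0)
     R2 -= 3·R3  ⇒  (0, 0, 1, 0)

pivot columns: 0, 1, 2, 3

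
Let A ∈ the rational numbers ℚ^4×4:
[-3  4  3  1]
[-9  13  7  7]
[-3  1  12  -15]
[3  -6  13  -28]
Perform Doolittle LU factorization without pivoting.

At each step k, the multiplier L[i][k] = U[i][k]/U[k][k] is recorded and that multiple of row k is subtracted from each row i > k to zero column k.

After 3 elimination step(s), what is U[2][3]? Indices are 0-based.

k=0: U[0][0]=-3
  eliminate (1,0): mult=3, new row 1: (0, 1, -2, 4); set L[1][0]=3
  eliminate (2,0): mult=1, new row 2: (0, -3, 9, -16); set L[2][0]=1
  eliminate (3,0): mult=-1, new row 3: (0, -2, 16, -27); set L[3][0]=-1
k=1: U[1][1]=1
  eliminate (2,1): mult=-3, new row 2: (0, 0, 3, -4); set L[2][1]=-3
  eliminate (3,1): mult=-2, new row 3: (0, 0, 12, -19); set L[3][1]=-2
k=2: U[2][2]=3
  eliminate (3,2): mult=4, new row 3: (0, 0, 0, -3); set L[3][2]=4

U[2][3] = -4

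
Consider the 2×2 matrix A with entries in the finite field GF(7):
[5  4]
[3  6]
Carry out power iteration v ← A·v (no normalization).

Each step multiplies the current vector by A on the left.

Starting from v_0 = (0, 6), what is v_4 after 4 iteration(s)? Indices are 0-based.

v_4 = (5, 3)

v_0 = (0, 6).
v_1 = A·v_0 = (3, 1).
v_2 = A·v_1 = (5, 1).
v_3 = A·v_2 = (1, 0).
v_4 = A·v_3 = (5, 3).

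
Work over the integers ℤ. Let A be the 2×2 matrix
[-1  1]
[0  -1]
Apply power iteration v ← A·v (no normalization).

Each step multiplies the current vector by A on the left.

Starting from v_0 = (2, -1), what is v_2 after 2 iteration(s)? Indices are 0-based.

v_2 = (4, -1)

v_0 = (2, -1).
v_1 = A·v_0 = (-3, 1).
v_2 = A·v_1 = (4, -1).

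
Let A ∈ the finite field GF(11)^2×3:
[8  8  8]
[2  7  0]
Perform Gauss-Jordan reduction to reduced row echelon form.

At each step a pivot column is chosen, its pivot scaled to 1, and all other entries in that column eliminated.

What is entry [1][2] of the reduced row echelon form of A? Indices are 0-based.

M[1][2] = 4

[1] R0 /= 8  ⇒  (1, 1, 1)
     R1 -= 2·R0  ⇒  (0, 5, 9)
[2] R1 /= 5  ⇒  (0, 1, 4)
     R0 -= 1·R1  ⇒  (1, 0, 8)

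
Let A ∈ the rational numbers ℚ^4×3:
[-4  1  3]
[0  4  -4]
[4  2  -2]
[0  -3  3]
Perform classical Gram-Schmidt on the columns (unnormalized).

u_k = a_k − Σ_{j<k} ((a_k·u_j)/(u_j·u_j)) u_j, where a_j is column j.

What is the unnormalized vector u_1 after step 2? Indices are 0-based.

Step 1: u_0 = a_0 = (-4, 0, 4, 0).
Step 2: u_1 = a_1 − (1/8)·u_0 = (3/2, 4, 3/2, -3).

u_1 = (3/2, 4, 3/2, -3)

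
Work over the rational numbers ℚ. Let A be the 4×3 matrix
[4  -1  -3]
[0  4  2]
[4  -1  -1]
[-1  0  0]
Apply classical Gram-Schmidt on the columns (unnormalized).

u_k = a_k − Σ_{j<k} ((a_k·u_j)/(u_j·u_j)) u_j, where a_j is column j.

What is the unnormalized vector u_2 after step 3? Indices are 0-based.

u_2 = (-277/265, -6/265, 253/265, -96/265)

Step 1: u_0 = a_0 = (4, 0, 4, -1).
Step 2: u_1 = a_1 − (-8/33)·u_0 = (-1/33, 4, -1/33, -8/33).
Step 3: u_2 = a_2 − (-16/33)·u_0 − (134/265)·u_1 = (-277/265, -6/265, 253/265, -96/265).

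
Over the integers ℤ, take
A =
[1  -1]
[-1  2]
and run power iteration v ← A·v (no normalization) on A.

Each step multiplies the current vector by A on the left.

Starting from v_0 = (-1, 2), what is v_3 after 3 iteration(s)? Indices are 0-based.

v_3 = (-21, 34)

v_0 = (-1, 2).
v_1 = A·v_0 = (-3, 5).
v_2 = A·v_1 = (-8, 13).
v_3 = A·v_2 = (-21, 34).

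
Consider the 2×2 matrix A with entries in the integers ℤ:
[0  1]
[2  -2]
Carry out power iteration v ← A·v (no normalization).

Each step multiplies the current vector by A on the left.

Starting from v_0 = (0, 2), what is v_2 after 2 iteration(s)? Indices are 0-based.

v_0 = (0, 2).
v_1 = A·v_0 = (2, -4).
v_2 = A·v_1 = (-4, 12).

v_2 = (-4, 12)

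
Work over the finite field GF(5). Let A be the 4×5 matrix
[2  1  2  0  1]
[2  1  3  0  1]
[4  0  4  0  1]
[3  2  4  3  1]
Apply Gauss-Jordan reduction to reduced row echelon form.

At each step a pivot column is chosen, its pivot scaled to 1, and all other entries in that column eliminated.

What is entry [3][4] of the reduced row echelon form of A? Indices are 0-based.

M[3][4] = 1

pivot(0,0)=2: scale R0 → (1, 3, 1, 0, 3)
  clear (1,0): R1 −= (2)R0 → (0, 0, 1, 0, 0)
  clear (2,0): R2 −= (4)R0 → (0, 3, 0, 0, 4)
  clear (3,0): R3 −= (3)R0 → (0, 3, 1, 3, 2)
pivot(1,1): swap R1↔R2
pivot(1,1)=3: scale R1 → (0, 1, 0, 0, 3)
  clear (0,1): R0 −= (3)R1 → (1, 0, 1, 0, 4)
  clear (3,1): R3 −= (3)R1 → (0, 0, 1, 3, 3)
pivot(2,2)=1: scale R2 → (0, 0, 1, 0, 0)
  clear (0,2): R0 −= (1)R2 → (1, 0, 0, 0, 4)
  clear (3,2): R3 −= (1)R2 → (0, 0, 0, 3, 3)
pivot(3,3)=3: scale R3 → (0, 0, 0, 1, 1)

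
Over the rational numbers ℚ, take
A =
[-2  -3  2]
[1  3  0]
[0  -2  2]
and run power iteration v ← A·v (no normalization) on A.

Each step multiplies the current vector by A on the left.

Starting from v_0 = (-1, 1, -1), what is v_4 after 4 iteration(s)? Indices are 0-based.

v_4 = (-29, -14, -62)

v_0 = (-1, 1, -1).
v_1 = A·v_0 = (-3, 2, -4).
v_2 = A·v_1 = (-8, 3, -12).
v_3 = A·v_2 = (-17, 1, -30).
v_4 = A·v_3 = (-29, -14, -62).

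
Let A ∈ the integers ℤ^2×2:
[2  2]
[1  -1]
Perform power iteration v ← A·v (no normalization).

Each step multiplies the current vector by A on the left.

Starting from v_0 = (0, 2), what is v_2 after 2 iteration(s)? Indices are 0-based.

v_0 = (0, 2).
v_1 = A·v_0 = (4, -2).
v_2 = A·v_1 = (4, 6).

v_2 = (4, 6)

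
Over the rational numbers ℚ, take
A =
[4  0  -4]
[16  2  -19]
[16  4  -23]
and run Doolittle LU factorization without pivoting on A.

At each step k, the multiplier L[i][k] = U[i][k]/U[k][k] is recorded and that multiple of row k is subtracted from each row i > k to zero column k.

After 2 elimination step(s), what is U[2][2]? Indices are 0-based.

U[2][2] = -1

k=0: U[0][0]=4
  eliminate (1,0): mult=4, new row 1: (0, 2, -3); set L[1][0]=4
  eliminate (2,0): mult=4, new row 2: (0, 4, -7); set L[2][0]=4
k=1: U[1][1]=2
  eliminate (2,1): mult=2, new row 2: (0, 0, -1); set L[2][1]=2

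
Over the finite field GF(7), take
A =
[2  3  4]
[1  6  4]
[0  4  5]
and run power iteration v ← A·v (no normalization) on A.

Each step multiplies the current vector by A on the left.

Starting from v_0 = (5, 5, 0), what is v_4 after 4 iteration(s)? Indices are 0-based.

v_0 = (5, 5, 0).
v_1 = A·v_0 = (4, 0, 6).
v_2 = A·v_1 = (4, 0, 2).
v_3 = A·v_2 = (2, 5, 3).
v_4 = A·v_3 = (3, 2, 0).

v_4 = (3, 2, 0)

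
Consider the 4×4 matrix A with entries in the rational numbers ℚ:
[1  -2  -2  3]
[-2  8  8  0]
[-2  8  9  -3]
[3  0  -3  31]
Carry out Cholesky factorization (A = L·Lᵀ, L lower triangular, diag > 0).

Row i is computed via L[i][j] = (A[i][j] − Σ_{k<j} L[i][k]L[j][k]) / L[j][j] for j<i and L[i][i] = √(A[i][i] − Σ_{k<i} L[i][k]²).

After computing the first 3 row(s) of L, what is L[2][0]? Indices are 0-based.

L[2][0] = -2

Step 1: L[0][0] = √(1) = 1.
  L[1][0] = (-2) / L[0][0] = -2.
Step 2: L[1][1] = √(4) = 2.
  L[2][0] = (-2) / L[0][0] = -2.
  L[2][1] = (4) / L[1][1] = 2.
Step 3: L[2][2] = √(1) = 1.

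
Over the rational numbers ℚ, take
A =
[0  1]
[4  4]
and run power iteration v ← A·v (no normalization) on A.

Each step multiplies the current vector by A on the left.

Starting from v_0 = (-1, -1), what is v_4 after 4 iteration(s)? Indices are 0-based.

v_0 = (-1, -1).
v_1 = A·v_0 = (-1, -8).
v_2 = A·v_1 = (-8, -36).
v_3 = A·v_2 = (-36, -176).
v_4 = A·v_3 = (-176, -848).

v_4 = (-176, -848)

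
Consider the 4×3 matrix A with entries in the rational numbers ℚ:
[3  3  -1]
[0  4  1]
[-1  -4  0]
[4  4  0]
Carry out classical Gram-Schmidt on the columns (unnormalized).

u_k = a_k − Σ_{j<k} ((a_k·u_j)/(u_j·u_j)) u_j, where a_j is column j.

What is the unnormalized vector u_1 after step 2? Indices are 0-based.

Step 1: u_0 = a_0 = (3, 0, -1, 4).
Step 2: u_1 = a_1 − (29/26)·u_0 = (-9/26, 4, -75/26, -6/13).

u_1 = (-9/26, 4, -75/26, -6/13)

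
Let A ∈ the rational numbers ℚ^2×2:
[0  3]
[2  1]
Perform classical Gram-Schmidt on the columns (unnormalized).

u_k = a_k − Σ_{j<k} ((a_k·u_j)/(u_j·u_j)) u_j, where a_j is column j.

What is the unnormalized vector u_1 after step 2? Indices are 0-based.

u_1 = (3, 0)

Step 1: u_0 = a_0 = (0, 2).
Step 2: u_1 = a_1 − (1/2)·u_0 = (3, 0).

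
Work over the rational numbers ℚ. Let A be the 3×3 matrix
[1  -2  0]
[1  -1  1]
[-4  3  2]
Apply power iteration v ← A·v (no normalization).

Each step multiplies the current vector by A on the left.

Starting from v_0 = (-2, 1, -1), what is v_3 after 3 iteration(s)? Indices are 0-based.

v_3 = (-14, 17, 55)

v_0 = (-2, 1, -1).
v_1 = A·v_0 = (-4, -4, 9).
v_2 = A·v_1 = (4, 9, 22).
v_3 = A·v_2 = (-14, 17, 55).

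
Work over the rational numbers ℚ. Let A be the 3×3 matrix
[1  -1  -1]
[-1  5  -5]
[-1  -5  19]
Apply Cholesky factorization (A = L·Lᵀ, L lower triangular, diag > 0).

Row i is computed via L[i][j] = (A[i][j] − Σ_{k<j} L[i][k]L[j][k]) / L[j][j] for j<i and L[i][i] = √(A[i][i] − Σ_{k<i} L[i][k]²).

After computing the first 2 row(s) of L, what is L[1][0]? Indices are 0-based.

L[1][0] = -1

Step 1: L[0][0] = √(1) = 1.
  L[1][0] = (-1) / L[0][0] = -1.
Step 2: L[1][1] = √(4) = 2.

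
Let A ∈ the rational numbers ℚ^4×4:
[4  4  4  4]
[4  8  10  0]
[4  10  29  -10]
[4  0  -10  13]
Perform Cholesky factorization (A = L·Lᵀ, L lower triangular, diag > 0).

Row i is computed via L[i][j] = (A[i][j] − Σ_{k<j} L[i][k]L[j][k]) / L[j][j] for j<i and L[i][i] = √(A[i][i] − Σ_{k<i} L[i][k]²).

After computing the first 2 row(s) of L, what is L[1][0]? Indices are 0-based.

L[1][0] = 2

Step 1: L[0][0] = √(4) = 2.
  L[1][0] = (4) / L[0][0] = 2.
Step 2: L[1][1] = √(4) = 2.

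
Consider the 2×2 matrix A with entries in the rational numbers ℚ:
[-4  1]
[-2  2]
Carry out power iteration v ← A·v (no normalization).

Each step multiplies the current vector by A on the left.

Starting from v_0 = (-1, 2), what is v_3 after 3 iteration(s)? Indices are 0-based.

v_0 = (-1, 2).
v_1 = A·v_0 = (6, 6).
v_2 = A·v_1 = (-18, 0).
v_3 = A·v_2 = (72, 36).

v_3 = (72, 36)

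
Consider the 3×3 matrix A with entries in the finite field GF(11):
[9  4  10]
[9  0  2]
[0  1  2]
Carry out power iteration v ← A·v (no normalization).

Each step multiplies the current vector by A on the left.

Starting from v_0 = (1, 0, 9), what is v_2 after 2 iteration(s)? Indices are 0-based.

v_2 = (2, 3, 8)

v_0 = (1, 0, 9).
v_1 = A·v_0 = (0, 5, 7).
v_2 = A·v_1 = (2, 3, 8).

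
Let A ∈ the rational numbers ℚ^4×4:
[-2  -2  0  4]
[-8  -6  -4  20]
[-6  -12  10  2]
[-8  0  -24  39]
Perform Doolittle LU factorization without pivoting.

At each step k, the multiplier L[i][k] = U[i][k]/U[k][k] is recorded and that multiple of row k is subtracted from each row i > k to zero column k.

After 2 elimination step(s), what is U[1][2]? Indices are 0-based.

U[1][2] = -4

[col 0] pivot -2
  R1 -= 4*R0 → (0, 2, -4, 4)  (L[1][0] := 4)
  R2 -= 3*R0 → (0, -6, 10, -10)  (L[2][0] := 3)
  R3 -= 4*R0 → (0, 8, -24, 23)  (L[3][0] := 4)
[col 1] pivot 2
  R2 -= -3*R1 → (0, 0, -2, 2)  (L[2][1] := -3)
  R3 -= 4*R1 → (0, 0, -8, 7)  (L[3][1] := 4)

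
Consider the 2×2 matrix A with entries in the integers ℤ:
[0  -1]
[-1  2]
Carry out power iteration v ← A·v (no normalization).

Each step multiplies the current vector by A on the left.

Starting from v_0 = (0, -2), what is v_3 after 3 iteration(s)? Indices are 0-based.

v_0 = (0, -2).
v_1 = A·v_0 = (2, -4).
v_2 = A·v_1 = (4, -10).
v_3 = A·v_2 = (10, -24).

v_3 = (10, -24)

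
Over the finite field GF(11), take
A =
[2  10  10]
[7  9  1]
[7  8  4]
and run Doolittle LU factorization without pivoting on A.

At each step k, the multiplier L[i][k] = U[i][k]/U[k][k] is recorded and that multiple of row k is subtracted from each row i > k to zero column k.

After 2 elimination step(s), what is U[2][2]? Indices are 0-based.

[col 0] pivot 2
  R1 -= 9*R0 → (0, 7, 10)  (L[1][0] := 9)
  R2 -= 9*R0 → (0, 6, 2)  (L[2][0] := 9)
[col 1] pivot 7
  R2 -= 4*R1 → (0, 0, 6)  (L[2][1] := 4)

U[2][2] = 6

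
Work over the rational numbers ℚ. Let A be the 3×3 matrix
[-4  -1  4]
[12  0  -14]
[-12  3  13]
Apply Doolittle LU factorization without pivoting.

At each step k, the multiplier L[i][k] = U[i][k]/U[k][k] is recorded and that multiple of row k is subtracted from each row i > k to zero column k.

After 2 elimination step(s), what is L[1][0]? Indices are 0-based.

L[1][0] = -3

[col 0] pivot -4
  R1 -= -3*R0 → (0, -3, -2)  (L[1][0] := -3)
  R2 -= 3*R0 → (0, 6, 1)  (L[2][0] := 3)
[col 1] pivot -3
  R2 -= -2*R1 → (0, 0, -3)  (L[2][1] := -2)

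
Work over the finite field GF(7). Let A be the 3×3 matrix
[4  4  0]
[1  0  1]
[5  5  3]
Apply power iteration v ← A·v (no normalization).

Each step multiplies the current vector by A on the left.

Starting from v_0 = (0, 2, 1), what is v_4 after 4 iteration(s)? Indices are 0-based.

v_4 = (6, 2, 5)

v_0 = (0, 2, 1).
v_1 = A·v_0 = (1, 1, 6).
v_2 = A·v_1 = (1, 0, 0).
v_3 = A·v_2 = (4, 1, 5).
v_4 = A·v_3 = (6, 2, 5).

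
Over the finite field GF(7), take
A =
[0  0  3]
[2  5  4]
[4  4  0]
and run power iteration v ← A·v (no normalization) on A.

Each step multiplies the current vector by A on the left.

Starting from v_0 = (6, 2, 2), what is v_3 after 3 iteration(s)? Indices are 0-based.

v_3 = (5, 6, 4)

v_0 = (6, 2, 2).
v_1 = A·v_0 = (6, 2, 4).
v_2 = A·v_1 = (5, 3, 4).
v_3 = A·v_2 = (5, 6, 4).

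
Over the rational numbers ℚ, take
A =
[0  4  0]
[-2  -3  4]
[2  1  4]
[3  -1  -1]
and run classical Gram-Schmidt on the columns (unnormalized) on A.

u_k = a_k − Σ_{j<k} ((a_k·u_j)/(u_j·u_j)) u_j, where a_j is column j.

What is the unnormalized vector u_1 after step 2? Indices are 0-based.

Step 1: u_0 = a_0 = (0, -2, 2, 3).
Step 2: u_1 = a_1 − (5/17)·u_0 = (4, -41/17, 7/17, -32/17).

u_1 = (4, -41/17, 7/17, -32/17)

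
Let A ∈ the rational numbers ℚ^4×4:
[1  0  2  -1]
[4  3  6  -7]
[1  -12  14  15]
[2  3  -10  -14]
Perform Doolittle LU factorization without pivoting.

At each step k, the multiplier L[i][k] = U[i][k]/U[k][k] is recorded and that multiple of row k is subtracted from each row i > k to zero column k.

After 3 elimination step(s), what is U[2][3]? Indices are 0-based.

U[2][3] = 4

[col 0] pivot 1
  R1 -= 4*R0 → (0, 3, -2, -3)  (L[1][0] := 4)
  R2 -= 1*R0 → (0, -12, 12, 16)  (L[2][0] := 1)
  R3 -= 2*R0 → (0, 3, -14, -12)  (L[3][0] := 2)
[col 1] pivot 3
  R2 -= -4*R1 → (0, 0, 4, 4)  (L[2][1] := -4)
  R3 -= 1*R1 → (0, 0, -12, -9)  (L[3][1] := 1)
[col 2] pivot 4
  R3 -= -3*R2 → (0, 0, 0, 3)  (L[3][2] := -3)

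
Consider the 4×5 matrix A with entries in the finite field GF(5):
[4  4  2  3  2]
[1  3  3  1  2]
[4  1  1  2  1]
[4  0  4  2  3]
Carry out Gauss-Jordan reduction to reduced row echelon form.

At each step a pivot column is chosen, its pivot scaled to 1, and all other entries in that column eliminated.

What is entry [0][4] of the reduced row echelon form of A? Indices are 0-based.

[1] R0 /= 4  ⇒  (1, 1, 3, 2, 3)
     R1 -= 1·R0  ⇒  (0, 2, 0, 4, 4)
     R2 -= 4·R0  ⇒  (0, 2, 4, 4, 4)
     R3 -= 4·R0  ⇒  (0, 1, 2, 4, 1)
[2] R1 /= 2  ⇒  (0, 1, 0, 2, 2)
     R0 -= 1·R1  ⇒  (1, 0, 3, 0, 1)
     R2 -= 2·R1  ⇒  (0, 0, 4, 0, 0)
     R3 -= 1·R1  ⇒  (0, 0, 2, 2, 4)
[3] R2 /= 4  ⇒  (0, 0, 1, 0, 0)
     R0 -= 3·R2  ⇒  (1, 0, 0, 0, 1)
     R3 -= 2·R2  ⇒  (0, 0, 0, 2, 4)
[4] R3 /= 2  ⇒  (0, 0, 0, 1, 2)
     R1 -= 2·R3  ⇒  (0, 1, 0, 0, 3)

M[0][4] = 1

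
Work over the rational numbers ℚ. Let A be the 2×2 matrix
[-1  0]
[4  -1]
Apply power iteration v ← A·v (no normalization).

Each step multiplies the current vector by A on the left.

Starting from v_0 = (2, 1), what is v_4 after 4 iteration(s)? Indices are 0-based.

v_0 = (2, 1).
v_1 = A·v_0 = (-2, 7).
v_2 = A·v_1 = (2, -15).
v_3 = A·v_2 = (-2, 23).
v_4 = A·v_3 = (2, -31).

v_4 = (2, -31)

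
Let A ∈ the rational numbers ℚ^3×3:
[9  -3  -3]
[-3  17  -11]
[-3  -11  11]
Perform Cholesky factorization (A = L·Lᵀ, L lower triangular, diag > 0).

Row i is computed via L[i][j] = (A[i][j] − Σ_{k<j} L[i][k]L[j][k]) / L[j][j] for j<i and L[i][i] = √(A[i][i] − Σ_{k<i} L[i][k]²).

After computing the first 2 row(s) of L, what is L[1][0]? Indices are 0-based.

L[1][0] = -1

Step 1: L[0][0] = √(9) = 3.
  L[1][0] = (-3) / L[0][0] = -1.
Step 2: L[1][1] = √(16) = 4.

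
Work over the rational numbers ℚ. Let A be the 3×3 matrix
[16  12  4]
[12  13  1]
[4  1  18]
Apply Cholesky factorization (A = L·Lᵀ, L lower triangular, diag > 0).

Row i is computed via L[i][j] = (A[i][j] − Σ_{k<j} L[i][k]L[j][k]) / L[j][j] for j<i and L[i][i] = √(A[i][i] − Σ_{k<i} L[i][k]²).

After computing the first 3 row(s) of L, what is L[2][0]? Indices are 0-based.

L[2][0] = 1

Step 1: L[0][0] = √(16) = 4.
  L[1][0] = (12) / L[0][0] = 3.
Step 2: L[1][1] = √(4) = 2.
  L[2][0] = (4) / L[0][0] = 1.
  L[2][1] = (-2) / L[1][1] = -1.
Step 3: L[2][2] = √(16) = 4.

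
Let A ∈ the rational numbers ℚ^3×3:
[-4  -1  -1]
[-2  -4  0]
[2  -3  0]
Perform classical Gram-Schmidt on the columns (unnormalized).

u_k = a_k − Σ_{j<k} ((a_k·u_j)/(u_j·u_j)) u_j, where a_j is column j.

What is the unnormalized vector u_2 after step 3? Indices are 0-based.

Step 1: u_0 = a_0 = (-4, -2, 2).
Step 2: u_1 = a_1 − (1/4)·u_0 = (0, -7/2, -7/2).
Step 3: u_2 = a_2 − (1/6)·u_0 − (0)·u_1 = (-1/3, 1/3, -1/3).

u_2 = (-1/3, 1/3, -1/3)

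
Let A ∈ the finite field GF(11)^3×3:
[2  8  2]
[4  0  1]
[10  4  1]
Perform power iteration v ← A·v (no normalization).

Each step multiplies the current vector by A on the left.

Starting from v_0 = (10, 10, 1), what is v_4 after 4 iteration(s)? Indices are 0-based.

v_0 = (10, 10, 1).
v_1 = A·v_0 = (3, 8, 9).
v_2 = A·v_1 = (0, 10, 5).
v_3 = A·v_2 = (2, 5, 1).
v_4 = A·v_3 = (2, 9, 8).

v_4 = (2, 9, 8)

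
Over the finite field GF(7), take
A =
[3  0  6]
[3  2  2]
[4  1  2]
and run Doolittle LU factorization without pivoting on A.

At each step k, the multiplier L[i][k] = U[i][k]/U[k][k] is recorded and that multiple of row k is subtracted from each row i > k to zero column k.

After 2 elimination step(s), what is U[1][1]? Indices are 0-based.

U[1][1] = 2

k=0: U[0][0]=3
  eliminate (1,0): mult=1, new row 1: (0, 2, 3); set L[1][0]=1
  eliminate (2,0): mult=6, new row 2: (0, 1, 1); set L[2][0]=6
k=1: U[1][1]=2
  eliminate (2,1): mult=4, new row 2: (0, 0, 3); set L[2][1]=4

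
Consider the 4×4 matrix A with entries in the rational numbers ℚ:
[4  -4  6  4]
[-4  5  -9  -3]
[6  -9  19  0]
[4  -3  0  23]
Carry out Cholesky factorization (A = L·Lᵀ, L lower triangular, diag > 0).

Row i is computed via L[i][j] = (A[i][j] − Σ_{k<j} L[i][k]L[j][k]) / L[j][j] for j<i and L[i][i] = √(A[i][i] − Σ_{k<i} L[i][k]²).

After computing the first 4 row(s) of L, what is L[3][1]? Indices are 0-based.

L[3][1] = 1

Step 1: L[0][0] = √(4) = 2.
  L[1][0] = (-4) / L[0][0] = -2.
Step 2: L[1][1] = √(1) = 1.
  L[2][0] = (6) / L[0][0] = 3.
  L[2][1] = (-3) / L[1][1] = -3.
Step 3: L[2][2] = √(1) = 1.
  L[3][0] = (4) / L[0][0] = 2.
  L[3][1] = (1) / L[1][1] = 1.
  L[3][2] = (-3) / L[2][2] = -3.
Step 4: L[3][3] = √(9) = 3.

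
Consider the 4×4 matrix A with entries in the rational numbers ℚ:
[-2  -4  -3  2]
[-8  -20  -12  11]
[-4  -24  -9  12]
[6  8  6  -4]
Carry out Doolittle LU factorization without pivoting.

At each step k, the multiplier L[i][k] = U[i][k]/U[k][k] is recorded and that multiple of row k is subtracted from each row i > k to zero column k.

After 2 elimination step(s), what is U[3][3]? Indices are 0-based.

U[3][3] = -1

Step 1: pivot at (0,0) is -2.
  row1 ← row1 − (4)·row0  ⇒  L[1][0]=4, U row1=(0, -4, 0, 3)
  row2 ← row2 − (2)·row0  ⇒  L[2][0]=2, U row2=(0, -16, -3, 8)
  row3 ← row3 − (-3)·row0  ⇒  L[3][0]=-3, U row3=(0, -4, -3, 2)
Step 2: pivot at (1,1) is -4.
  row2 ← row2 − (4)·row1  ⇒  L[2][1]=4, U row2=(0, 0, -3, -4)
  row3 ← row3 − (1)·row1  ⇒  L[3][1]=1, U row3=(0, 0, -3, -1)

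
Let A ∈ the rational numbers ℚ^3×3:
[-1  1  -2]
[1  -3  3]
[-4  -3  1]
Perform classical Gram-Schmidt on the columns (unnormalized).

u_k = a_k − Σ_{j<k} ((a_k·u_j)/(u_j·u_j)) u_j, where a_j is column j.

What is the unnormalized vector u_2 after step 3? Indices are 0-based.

Step 1: u_0 = a_0 = (-1, 1, -4).
Step 2: u_1 = a_1 − (4/9)·u_0 = (13/9, -31/9, -11/9).
Step 3: u_2 = a_2 − (1/18)·u_0 − (-130/139)·u_1 = (-165/278, -77/278, 11/139).

u_2 = (-165/278, -77/278, 11/139)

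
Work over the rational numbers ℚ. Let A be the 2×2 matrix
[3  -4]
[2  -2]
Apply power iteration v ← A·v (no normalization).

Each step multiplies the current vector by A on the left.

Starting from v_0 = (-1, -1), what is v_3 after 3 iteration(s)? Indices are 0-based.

v_3 = (1, 2)

v_0 = (-1, -1).
v_1 = A·v_0 = (1, 0).
v_2 = A·v_1 = (3, 2).
v_3 = A·v_2 = (1, 2).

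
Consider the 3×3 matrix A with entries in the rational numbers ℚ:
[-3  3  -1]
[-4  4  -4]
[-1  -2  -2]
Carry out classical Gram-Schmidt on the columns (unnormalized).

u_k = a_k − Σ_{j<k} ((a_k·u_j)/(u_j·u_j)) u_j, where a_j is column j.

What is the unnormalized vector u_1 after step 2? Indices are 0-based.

u_1 = (9/26, 6/13, -75/26)

Step 1: u_0 = a_0 = (-3, -4, -1).
Step 2: u_1 = a_1 − (-23/26)·u_0 = (9/26, 6/13, -75/26).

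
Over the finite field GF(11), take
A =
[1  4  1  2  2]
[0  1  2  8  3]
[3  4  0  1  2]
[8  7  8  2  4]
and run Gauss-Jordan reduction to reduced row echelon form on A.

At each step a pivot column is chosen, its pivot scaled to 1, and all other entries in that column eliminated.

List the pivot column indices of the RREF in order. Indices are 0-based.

pivot columns: 0, 1, 2, 3

pivot(0,0)=1: scale R0 → (1, 4, 1, 2, 2)
  clear (2,0): R2 −= (3)R0 → (0, 3, 8, 6, 7)
  clear (3,0): R3 −= (8)R0 → (0, 8, 0, 8, 10)
pivot(1,1)=1: scale R1 → (0, 1, 2, 8, 3)
  clear (0,1): R0 −= (4)R1 → (1, 0, 4, 3, 1)
  clear (2,1): R2 −= (3)R1 → (0, 0, 2, 4, 9)
  clear (3,1): R3 −= (8)R1 → (0, 0, 6, 10, 8)
pivot(2,2)=2: scale R2 → (0, 0, 1, 2, 10)
  clear (0,2): R0 −= (4)R2 → (1, 0, 0, 6, 5)
  clear (1,2): R1 −= (2)R2 → (0, 1, 0, 4, 5)
  clear (3,2): R3 −= (6)R2 → (0, 0, 0, 9, 3)
pivot(3,3)=9: scale R3 → (0, 0, 0, 1, 4)
  clear (0,3): R0 −= (6)R3 → (1, 0, 0, 0, 3)
  clear (1,3): R1 −= (4)R3 → (0, 1, 0, 0, 0)
  clear (2,3): R2 −= (2)R3 → (0, 0, 1, 0, 2)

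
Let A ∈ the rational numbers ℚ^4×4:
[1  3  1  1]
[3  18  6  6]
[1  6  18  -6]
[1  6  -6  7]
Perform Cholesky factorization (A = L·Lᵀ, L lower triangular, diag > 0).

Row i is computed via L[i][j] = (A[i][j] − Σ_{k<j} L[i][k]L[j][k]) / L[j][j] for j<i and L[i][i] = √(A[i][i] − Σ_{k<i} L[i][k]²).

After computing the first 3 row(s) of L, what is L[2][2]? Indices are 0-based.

L[2][2] = 4

Step 1: L[0][0] = √(1) = 1.
  L[1][0] = (3) / L[0][0] = 3.
Step 2: L[1][1] = √(9) = 3.
  L[2][0] = (1) / L[0][0] = 1.
  L[2][1] = (3) / L[1][1] = 1.
Step 3: L[2][2] = √(16) = 4.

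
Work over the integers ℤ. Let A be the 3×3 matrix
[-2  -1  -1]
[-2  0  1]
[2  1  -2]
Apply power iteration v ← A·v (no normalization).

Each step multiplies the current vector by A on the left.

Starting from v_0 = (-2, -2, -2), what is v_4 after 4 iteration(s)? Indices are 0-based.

v_4 = (-16, -150, 298)

v_0 = (-2, -2, -2).
v_1 = A·v_0 = (8, 2, -2).
v_2 = A·v_1 = (-16, -18, 22).
v_3 = A·v_2 = (28, 54, -94).
v_4 = A·v_3 = (-16, -150, 298).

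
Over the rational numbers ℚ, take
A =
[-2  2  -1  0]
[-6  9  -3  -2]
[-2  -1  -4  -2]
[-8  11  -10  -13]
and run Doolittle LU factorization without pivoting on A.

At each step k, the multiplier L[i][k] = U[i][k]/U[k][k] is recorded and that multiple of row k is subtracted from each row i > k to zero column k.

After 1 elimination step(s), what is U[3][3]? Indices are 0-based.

k=0: U[0][0]=-2
  eliminate (1,0): mult=3, new row 1: (0, 3, 0, -2); set L[1][0]=3
  eliminate (2,0): mult=1, new row 2: (0, -3, -3, -2); set L[2][0]=1
  eliminate (3,0): mult=4, new row 3: (0, 3, -6, -13); set L[3][0]=4

U[3][3] = -13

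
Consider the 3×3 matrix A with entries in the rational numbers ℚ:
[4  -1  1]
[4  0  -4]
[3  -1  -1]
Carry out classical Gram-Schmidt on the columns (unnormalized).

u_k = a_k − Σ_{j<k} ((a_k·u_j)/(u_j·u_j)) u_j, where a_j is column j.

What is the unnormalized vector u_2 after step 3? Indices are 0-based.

Step 1: u_0 = a_0 = (4, 4, 3).
Step 2: u_1 = a_1 − (-7/41)·u_0 = (-13/41, 28/41, -20/41).
Step 3: u_2 = a_2 − (-15/41)·u_0 − (-35/11)·u_1 = (16/11, -4/11, -16/11).

u_2 = (16/11, -4/11, -16/11)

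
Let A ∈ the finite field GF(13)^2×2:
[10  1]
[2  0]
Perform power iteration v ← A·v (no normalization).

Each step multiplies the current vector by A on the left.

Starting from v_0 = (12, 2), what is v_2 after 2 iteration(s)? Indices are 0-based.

v_2 = (9, 10)

v_0 = (12, 2).
v_1 = A·v_0 = (5, 11).
v_2 = A·v_1 = (9, 10).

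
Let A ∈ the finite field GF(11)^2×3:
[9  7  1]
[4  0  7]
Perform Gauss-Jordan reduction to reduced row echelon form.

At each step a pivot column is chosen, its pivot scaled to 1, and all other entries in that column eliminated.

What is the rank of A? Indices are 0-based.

pivot(0,0)=9: scale R0 → (1, 2, 5)
  clear (1,0): R1 −= (4)R0 → (0, 3, 9)
pivot(1,1)=3: scale R1 → (0, 1, 3)
  clear (0,1): R0 −= (2)R1 → (1, 0, 10)

rank = 2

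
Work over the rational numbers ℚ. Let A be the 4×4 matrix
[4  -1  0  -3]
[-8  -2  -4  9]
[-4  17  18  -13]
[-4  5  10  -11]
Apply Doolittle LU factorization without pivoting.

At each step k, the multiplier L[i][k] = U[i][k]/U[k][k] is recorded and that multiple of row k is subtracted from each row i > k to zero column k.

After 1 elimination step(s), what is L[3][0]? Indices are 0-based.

[col 0] pivot 4
  R1 -= -2*R0 → (0, -4, -4, 3)  (L[1][0] := -2)
  R2 -= -1*R0 → (0, 16, 18, -16)  (L[2][0] := -1)
  R3 -= -1*R0 → (0, 4, 10, -14)  (L[3][0] := -1)

L[3][0] = -1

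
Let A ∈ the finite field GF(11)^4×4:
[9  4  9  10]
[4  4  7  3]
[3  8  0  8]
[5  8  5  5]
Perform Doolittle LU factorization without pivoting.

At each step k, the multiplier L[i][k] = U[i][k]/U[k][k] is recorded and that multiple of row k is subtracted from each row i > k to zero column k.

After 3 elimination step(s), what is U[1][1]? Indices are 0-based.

Step 1: pivot at (0,0) is 9.
  row1 ← row1 − (9)·row0  ⇒  L[1][0]=9, U row1=(0, 1, 3, 1)
  row2 ← row2 − (4)·row0  ⇒  L[2][0]=4, U row2=(0, 3, 8, 1)
  row3 ← row3 − (3)·row0  ⇒  L[3][0]=3, U row3=(0, 7, 0, 8)
Step 2: pivot at (1,1) is 1.
  row2 ← row2 − (3)·row1  ⇒  L[2][1]=3, U row2=(0, 0, 10, 9)
  row3 ← row3 − (7)·row1  ⇒  L[3][1]=7, U row3=(0, 0, 1, 1)
Step 3: pivot at (2,2) is 10.
  row3 ← row3 − (10)·row2  ⇒  L[3][2]=10, U row3=(0, 0, 0, 10)

U[1][1] = 1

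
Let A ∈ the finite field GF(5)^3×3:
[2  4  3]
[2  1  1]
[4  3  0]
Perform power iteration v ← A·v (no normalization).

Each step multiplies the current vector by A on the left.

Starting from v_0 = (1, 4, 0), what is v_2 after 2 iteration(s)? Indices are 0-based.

v_2 = (3, 3, 0)

v_0 = (1, 4, 0).
v_1 = A·v_0 = (3, 1, 1).
v_2 = A·v_1 = (3, 3, 0).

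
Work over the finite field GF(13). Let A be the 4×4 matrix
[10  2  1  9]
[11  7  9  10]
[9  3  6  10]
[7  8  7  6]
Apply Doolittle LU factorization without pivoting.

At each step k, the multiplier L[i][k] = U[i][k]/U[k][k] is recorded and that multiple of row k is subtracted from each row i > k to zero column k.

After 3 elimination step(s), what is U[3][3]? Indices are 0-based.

U[3][3] = 1

k=0: U[0][0]=10
  eliminate (1,0): mult=5, new row 1: (0, 10, 4, 4); set L[1][0]=5
  eliminate (2,0): mult=10, new row 2: (0, 9, 9, 11); set L[2][0]=10
  eliminate (3,0): mult=2, new row 3: (0, 4, 5, 1); set L[3][0]=2
k=1: U[1][1]=10
  eliminate (2,1): mult=10, new row 2: (0, 0, 8, 10); set L[2][1]=10
  eliminate (3,1): mult=3, new row 3: (0, 0, 6, 2); set L[3][1]=3
k=2: U[2][2]=8
  eliminate (3,2): mult=4, new row 3: (0, 0, 0, 1); set L[3][2]=4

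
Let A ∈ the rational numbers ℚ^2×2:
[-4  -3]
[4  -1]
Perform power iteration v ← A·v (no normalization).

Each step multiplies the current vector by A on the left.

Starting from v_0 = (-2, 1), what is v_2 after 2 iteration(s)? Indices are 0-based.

v_0 = (-2, 1).
v_1 = A·v_0 = (5, -9).
v_2 = A·v_1 = (7, 29).

v_2 = (7, 29)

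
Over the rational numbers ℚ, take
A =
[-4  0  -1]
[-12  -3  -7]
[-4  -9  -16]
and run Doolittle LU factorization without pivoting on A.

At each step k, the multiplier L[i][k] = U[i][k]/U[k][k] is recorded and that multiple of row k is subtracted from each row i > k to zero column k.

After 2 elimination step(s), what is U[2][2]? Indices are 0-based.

U[2][2] = -3

[col 0] pivot -4
  R1 -= 3*R0 → (0, -3, -4)  (L[1][0] := 3)
  R2 -= 1*R0 → (0, -9, -15)  (L[2][0] := 1)
[col 1] pivot -3
  R2 -= 3*R1 → (0, 0, -3)  (L[2][1] := 3)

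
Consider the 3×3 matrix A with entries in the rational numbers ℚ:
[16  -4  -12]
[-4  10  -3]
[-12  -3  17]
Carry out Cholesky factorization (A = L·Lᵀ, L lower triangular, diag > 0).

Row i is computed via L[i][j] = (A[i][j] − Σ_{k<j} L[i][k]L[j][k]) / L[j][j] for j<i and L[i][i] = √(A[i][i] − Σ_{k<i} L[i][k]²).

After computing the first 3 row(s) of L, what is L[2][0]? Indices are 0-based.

L[2][0] = -3

Step 1: L[0][0] = √(16) = 4.
  L[1][0] = (-4) / L[0][0] = -1.
Step 2: L[1][1] = √(9) = 3.
  L[2][0] = (-12) / L[0][0] = -3.
  L[2][1] = (-6) / L[1][1] = -2.
Step 3: L[2][2] = √(4) = 2.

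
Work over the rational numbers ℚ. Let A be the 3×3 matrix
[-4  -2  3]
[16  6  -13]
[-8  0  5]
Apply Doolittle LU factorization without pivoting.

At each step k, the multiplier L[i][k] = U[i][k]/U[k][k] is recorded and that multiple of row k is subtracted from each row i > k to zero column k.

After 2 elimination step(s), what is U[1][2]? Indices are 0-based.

Step 1: pivot at (0,0) is -4.
  row1 ← row1 − (-4)·row0  ⇒  L[1][0]=-4, U row1=(0, -2, -1)
  row2 ← row2 − (2)·row0  ⇒  L[2][0]=2, U row2=(0, 4, -1)
Step 2: pivot at (1,1) is -2.
  row2 ← row2 − (-2)·row1  ⇒  L[2][1]=-2, U row2=(0, 0, -3)

U[1][2] = -1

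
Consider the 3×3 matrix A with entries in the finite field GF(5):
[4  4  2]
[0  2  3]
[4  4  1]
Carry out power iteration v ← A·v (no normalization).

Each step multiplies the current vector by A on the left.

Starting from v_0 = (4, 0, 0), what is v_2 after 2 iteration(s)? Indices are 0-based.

v_2 = (1, 3, 0)

v_0 = (4, 0, 0).
v_1 = A·v_0 = (1, 0, 1).
v_2 = A·v_1 = (1, 3, 0).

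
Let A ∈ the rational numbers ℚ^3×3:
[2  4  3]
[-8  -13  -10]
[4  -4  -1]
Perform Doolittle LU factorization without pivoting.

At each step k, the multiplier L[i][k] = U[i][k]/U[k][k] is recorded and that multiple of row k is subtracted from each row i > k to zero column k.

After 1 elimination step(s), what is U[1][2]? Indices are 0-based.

[col 0] pivot 2
  R1 -= -4*R0 → (0, 3, 2)  (L[1][0] := -4)
  R2 -= 2*R0 → (0, -12, -7)  (L[2][0] := 2)

U[1][2] = 2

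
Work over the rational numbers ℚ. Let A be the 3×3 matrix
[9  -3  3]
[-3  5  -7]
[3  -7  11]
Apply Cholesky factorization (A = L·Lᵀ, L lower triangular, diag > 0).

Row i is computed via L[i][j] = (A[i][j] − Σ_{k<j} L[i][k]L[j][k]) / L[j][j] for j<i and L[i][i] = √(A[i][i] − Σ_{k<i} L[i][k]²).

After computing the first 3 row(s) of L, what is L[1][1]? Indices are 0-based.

Step 1: L[0][0] = √(9) = 3.
  L[1][0] = (-3) / L[0][0] = -1.
Step 2: L[1][1] = √(4) = 2.
  L[2][0] = (3) / L[0][0] = 1.
  L[2][1] = (-6) / L[1][1] = -3.
Step 3: L[2][2] = √(1) = 1.

L[1][1] = 2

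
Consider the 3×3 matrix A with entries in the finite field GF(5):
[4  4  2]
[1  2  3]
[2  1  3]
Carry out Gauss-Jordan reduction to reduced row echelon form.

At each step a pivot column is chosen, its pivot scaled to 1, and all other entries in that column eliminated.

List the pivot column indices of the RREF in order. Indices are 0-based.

pivot columns: 0, 1, 2

[1] R0 /= 4  ⇒  (1, 1, 3)
     R1 -= 1·R0  ⇒  (0, 1, 0)
     R2 -= 2·R0  ⇒  (0, 4, 2)
[2] R1 /= 1  ⇒  (0, 1, 0)
     R0 -= 1·R1  ⇒  (1, 0, 3)
     R2 -= 4·R1  ⇒  (0, 0, 2)
[3] R2 /= 2  ⇒  (0, 0, 1)
     R0 -= 3·R2  ⇒  (1, 0, 0)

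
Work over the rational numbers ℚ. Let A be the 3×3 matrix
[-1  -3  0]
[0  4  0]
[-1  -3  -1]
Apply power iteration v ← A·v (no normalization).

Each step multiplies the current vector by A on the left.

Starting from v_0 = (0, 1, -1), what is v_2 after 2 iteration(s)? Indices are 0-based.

v_2 = (-9, 16, -7)

v_0 = (0, 1, -1).
v_1 = A·v_0 = (-3, 4, -2).
v_2 = A·v_1 = (-9, 16, -7).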